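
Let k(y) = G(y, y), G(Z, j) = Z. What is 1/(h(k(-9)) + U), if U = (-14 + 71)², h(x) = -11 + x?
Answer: 1/3229 ≈ 0.00030969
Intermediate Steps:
k(y) = y
U = 3249 (U = 57² = 3249)
1/(h(k(-9)) + U) = 1/((-11 - 9) + 3249) = 1/(-20 + 3249) = 1/3229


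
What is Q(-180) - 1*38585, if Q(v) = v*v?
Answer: -6185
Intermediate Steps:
Q(v) = v**2
Q(-180) - 1*38585 = (-180)**2 - 1*38585 = 32400 - 38585 = -6185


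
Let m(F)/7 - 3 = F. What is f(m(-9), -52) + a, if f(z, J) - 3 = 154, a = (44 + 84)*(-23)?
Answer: -2787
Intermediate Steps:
m(F) = 21 + 7*F
a = -2944 (a = 128*(-23) = -2944)
f(z, J) = 157 (f(z, J) = 3 + 154 = 157)
f(m(-9), -52) + a = 157 - 2944 = -2787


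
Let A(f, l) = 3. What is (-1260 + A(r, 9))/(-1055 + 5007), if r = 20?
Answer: -1257/3952 ≈ -0.31807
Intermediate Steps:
(-1260 + A(r, 9))/(-1055 + 5007) = (-1260 + 3)/(-1055 + 5007) = -1257/3952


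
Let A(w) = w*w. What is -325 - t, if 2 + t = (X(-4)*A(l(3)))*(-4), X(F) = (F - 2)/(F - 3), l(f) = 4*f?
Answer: 1195/7 ≈ 170.71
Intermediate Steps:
A(w) = w²
X(F) = (-2 + F)/(-3 + F)
t = -3470/7 (t = -2 + (((-2 - 4)/(-3 - 4))*(4*3)²)*(-4) = -2 + ((-6/(-7))*12²)*(-4) = -2 + (-⅐*(-6)*144)*(-4) = -2 + ((6/7)*144)*(-4) = -2 + (864/7)*(-4) = -2 - 3456/7 = -3470/7 ≈ -495.71)
-325 - t = -325 - 1*(-3470/7) = -325 + 3470/7 = 1195/7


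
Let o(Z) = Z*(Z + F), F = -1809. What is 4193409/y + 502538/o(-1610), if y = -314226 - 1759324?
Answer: -2204095957741/1141404259450 ≈ -1.9310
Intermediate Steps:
y = -2073550
o(Z) = Z*(-1809 + Z) (o(Z) = Z*(Z - 1809) = Z*(-1809 + Z))
4193409/y + 502538/o(-1610) = 4193409/(-2073550) + 502538/((-1610*(-1809 - 1610))) = 4193409*(-1/2073550) + 502538/((-1610*(-3419))) = -4193409/2073550 + 502538/5504590 = -4193409/2073550 + 502538*(1/5504590) = -4193409/2073550 + 251269/2752295 = -2204095957741/1141404259450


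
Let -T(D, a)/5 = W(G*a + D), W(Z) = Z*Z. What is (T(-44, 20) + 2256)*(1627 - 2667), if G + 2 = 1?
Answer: 18952960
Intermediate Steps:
G = -1 (G = -2 + 1 = -1)
W(Z) = Z**2
T(D, a) = -5*(D - a)**2 (T(D, a) = -5*(-a + D)**2 = -5*(D - a)**2)
(T(-44, 20) + 2256)*(1627 - 2667) = (-5*(-44 - 1*20)**2 + 2256)*(1627 - 2667) = (-5*(-44 - 20)**2 + 2256)*(-1040) = (-5*(-64)**2 + 2256)*(-1040) = (-5*4096 + 2256)*(-1040) = (-20480 + 2256)*(-1040) = -18224*(-1040) = 18952960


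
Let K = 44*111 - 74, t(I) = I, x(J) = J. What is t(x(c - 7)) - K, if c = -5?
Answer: -4822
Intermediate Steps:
K = 4810 (K = 4884 - 74 = 4810)
t(x(c - 7)) - K = (-5 - 7) - 1*4810 = -12 - 4810 = -4822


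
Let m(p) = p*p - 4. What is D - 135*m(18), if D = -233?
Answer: -43433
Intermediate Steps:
m(p) = -4 + p**2 (m(p) = p**2 - 4 = -4 + p**2)
D - 135*m(18) = -233 - 135*(-4 + 18**2) = -233 - 135*(-4 + 324) = -233 - 135*320 = -233 - 43200 = -43433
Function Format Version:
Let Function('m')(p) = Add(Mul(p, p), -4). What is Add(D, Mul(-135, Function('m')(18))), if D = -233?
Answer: -43433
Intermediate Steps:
Function('m')(p) = Add(-4, Pow(p, 2)) (Function('m')(p) = Add(Pow(p, 2), -4) = Add(-4, Pow(p, 2)))
Add(D, Mul(-135, Function('m')(18))) = Add(-233, Mul(-135, Add(-4, Pow(18, 2)))) = Add(-233, Mul(-135, Add(-4, 324))) = Add(-233, Mul(-135, 320)) = Add(-233, -43200) = -43433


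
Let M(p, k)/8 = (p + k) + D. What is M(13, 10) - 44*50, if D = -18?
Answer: -2160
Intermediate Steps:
M(p, k) = -144 + 8*k + 8*p (M(p, k) = 8*((p + k) - 18) = 8*((k + p) - 18) = 8*(-18 + k + p) = -144 + 8*k + 8*p)
M(13, 10) - 44*50 = (-144 + 8*10 + 8*13) - 44*50 = (-144 + 80 + 104) - 2200 = 40 - 2200 = -2160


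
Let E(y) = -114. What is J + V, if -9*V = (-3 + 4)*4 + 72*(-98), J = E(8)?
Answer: 6026/9 ≈ 669.56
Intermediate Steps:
J = -114
V = 7052/9 (V = -((-3 + 4)*4 + 72*(-98))/9 = -(1*4 - 7056)/9 = -(4 - 7056)/9 = -⅑*(-7052) = 7052/9 ≈ 783.56)
J + V = -114 + 7052/9 = 6026/9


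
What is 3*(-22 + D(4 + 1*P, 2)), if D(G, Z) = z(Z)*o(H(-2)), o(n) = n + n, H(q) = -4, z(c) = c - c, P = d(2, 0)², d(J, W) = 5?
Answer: -66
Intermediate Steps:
P = 25 (P = 5² = 25)
z(c) = 0
o(n) = 2*n
D(G, Z) = 0 (D(G, Z) = 0*(2*(-4)) = 0*(-8) = 0)
3*(-22 + D(4 + 1*P, 2)) = 3*(-22 + 0) = 3*(-22) = -66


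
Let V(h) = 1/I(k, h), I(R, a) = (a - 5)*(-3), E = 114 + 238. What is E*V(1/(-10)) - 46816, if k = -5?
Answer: -7159328/153 ≈ -46793.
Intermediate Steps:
E = 352
I(R, a) = 15 - 3*a (I(R, a) = (-5 + a)*(-3) = 15 - 3*a)
V(h) = 1/(15 - 3*h)
E*V(1/(-10)) - 46816 = 352*(-1/(-15 + 3/(-10))) - 46816 = 352*(-1/(-15 + 3*(-⅒))) - 46816 = 352*(-1/(-15 - 3/10)) - 46816 = 352*(-1/(-153/10)) - 46816 = 352*(-1*(-10/153)) - 46816 = 352*(10/153) - 46816 = 3520/153 - 46816 = -7159328/153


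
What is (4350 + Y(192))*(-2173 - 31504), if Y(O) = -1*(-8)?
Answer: -146764366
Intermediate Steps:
Y(O) = 8
(4350 + Y(192))*(-2173 - 31504) = (4350 + 8)*(-2173 - 31504) = 4358*(-33677) = -146764366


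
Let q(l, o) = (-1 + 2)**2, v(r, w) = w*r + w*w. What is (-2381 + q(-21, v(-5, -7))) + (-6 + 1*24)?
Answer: -2362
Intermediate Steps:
v(r, w) = w**2 + r*w (v(r, w) = r*w + w**2 = w**2 + r*w)
q(l, o) = 1 (q(l, o) = 1**2 = 1)
(-2381 + q(-21, v(-5, -7))) + (-6 + 1*24) = (-2381 + 1) + (-6 + 1*24) = -2380 + (-6 + 24) = -2380 + 18 = -2362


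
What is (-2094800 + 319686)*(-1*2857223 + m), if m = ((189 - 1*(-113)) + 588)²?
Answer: 3665828749022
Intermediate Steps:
m = 792100 (m = ((189 + 113) + 588)² = (302 + 588)² = 890² = 792100)
(-2094800 + 319686)*(-1*2857223 + m) = (-2094800 + 319686)*(-1*2857223 + 792100) = -1775114*(-2857223 + 792100) = -1775114*(-2065123) = 3665828749022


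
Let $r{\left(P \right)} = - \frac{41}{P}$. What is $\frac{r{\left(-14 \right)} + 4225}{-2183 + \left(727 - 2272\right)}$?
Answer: $- \frac{59191}{52192} \approx -1.1341$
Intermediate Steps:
$\frac{r{\left(-14 \right)} + 4225}{-2183 + \left(727 - 2272\right)} = \frac{- \frac{41}{-14} + 4225}{-2183 + \left(727 - 2272\right)} = \frac{\left(-41\right) \left(- \frac{1}{14}\right) + 4225}{-2183 + \left(727 - 2272\right)} = \frac{\frac{41}{14} + 4225}{-2183 - 1545} = \frac{59191}{14 \left(-3728\right)} = \frac{59191}{14} \left(- \frac{1}{3728}\right) = - \frac{59191}{52192}$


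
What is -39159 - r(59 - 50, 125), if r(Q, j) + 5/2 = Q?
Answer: -78331/2 ≈ -39166.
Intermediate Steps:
r(Q, j) = -5/2 + Q
-39159 - r(59 - 50, 125) = -39159 - (-5/2 + (59 - 50)) = -39159 - (-5/2 + 9) = -39159 - 1*13/2 = -39159 - 13/2 = -78331/2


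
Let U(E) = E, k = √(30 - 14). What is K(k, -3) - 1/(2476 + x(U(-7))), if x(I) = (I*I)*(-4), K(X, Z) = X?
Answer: 9119/2280 ≈ 3.9996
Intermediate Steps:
k = 4 (k = √16 = 4)
x(I) = -4*I² (x(I) = I²*(-4) = -4*I²)
K(k, -3) - 1/(2476 + x(U(-7))) = 4 - 1/(2476 - 4*(-7)²) = 4 - 1/(2476 - 4*49) = 4 - 1/(2476 - 196) = 4 - 1/2280 = 9119/2280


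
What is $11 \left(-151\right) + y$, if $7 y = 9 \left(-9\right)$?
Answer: $- \frac{11708}{7} \approx -1672.6$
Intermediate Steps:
$y = - \frac{81}{7}$ ($y = \frac{9 \left(-9\right)}{7} = \frac{1}{7} \left(-81\right) = - \frac{81}{7} \approx -11.571$)
$11 \left(-151\right) + y = 11 \left(-151\right) - \frac{81}{7} = -1661 - \frac{81}{7} = - \frac{11708}{7}$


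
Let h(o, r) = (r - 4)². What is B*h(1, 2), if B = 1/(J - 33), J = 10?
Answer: -4/23 ≈ -0.17391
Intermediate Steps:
B = -1/23 (B = 1/(10 - 33) = 1/(-23) = -1/23 ≈ -0.043478)
h(o, r) = (-4 + r)²
B*h(1, 2) = -(-4 + 2)²/23 = -1/23*(-2)² = -1/23*4 = -4/23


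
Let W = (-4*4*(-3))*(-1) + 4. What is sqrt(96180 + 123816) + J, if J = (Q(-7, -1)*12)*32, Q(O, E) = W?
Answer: -16896 + 18*sqrt(679) ≈ -16427.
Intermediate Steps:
W = -44 (W = -16*(-3)*(-1) + 4 = 48*(-1) + 4 = -48 + 4 = -44)
Q(O, E) = -44
J = -16896 (J = -44*12*32 = -528*32 = -16896)
sqrt(96180 + 123816) + J = sqrt(96180 + 123816) - 16896 = sqrt(219996) - 16896 = 18*sqrt(679) - 16896 = -16896 + 18*sqrt(679)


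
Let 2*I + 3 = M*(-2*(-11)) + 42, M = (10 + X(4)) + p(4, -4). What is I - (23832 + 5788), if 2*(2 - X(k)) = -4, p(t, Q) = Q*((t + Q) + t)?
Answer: -59245/2 ≈ -29623.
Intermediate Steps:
p(t, Q) = Q*(Q + 2*t) (p(t, Q) = Q*((Q + t) + t) = Q*(Q + 2*t))
X(k) = 4 (X(k) = 2 - 1/2*(-4) = 2 + 2 = 4)
M = -2 (M = (10 + 4) - 4*(-4 + 2*4) = 14 - 4*(-4 + 8) = 14 - 4*4 = 14 - 16 = -2)
I = -5/2 (I = -3/2 + (-(-4)*(-11) + 42)/2 = -3/2 + (-2*22 + 42)/2 = -3/2 + (-44 + 42)/2 = -3/2 + (1/2)*(-2) = -3/2 - 1 = -5/2 ≈ -2.5000)
I - (23832 + 5788) = -5/2 - (23832 + 5788) = -5/2 - 1*29620 = -5/2 - 29620 = -59245/2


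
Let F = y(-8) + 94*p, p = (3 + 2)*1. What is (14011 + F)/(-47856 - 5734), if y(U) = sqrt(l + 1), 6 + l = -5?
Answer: -14481/53590 - I*sqrt(10)/53590 ≈ -0.27022 - 5.9009e-5*I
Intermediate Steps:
l = -11 (l = -6 - 5 = -11)
y(U) = I*sqrt(10) (y(U) = sqrt(-11 + 1) = sqrt(-10) = I*sqrt(10))
p = 5 (p = 5*1 = 5)
F = 470 + I*sqrt(10) (F = I*sqrt(10) + 94*5 = I*sqrt(10) + 470 = 470 + I*sqrt(10) ≈ 470.0 + 3.1623*I)
(14011 + F)/(-47856 - 5734) = (14011 + (470 + I*sqrt(10)))/(-47856 - 5734) = (14481 + I*sqrt(10))/(-53590) = (14481 + I*sqrt(10))*(-1/53590) = -14481/53590 - I*sqrt(10)/53590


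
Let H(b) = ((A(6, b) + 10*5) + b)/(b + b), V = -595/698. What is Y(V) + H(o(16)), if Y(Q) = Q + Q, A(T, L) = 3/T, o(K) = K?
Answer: 8337/22336 ≈ 0.37325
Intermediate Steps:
V = -595/698 (V = -595*1/698 = -595/698 ≈ -0.85244)
H(b) = (101/2 + b)/(2*b) (H(b) = ((3/6 + 10*5) + b)/(b + b) = ((3*(⅙) + 50) + b)/((2*b)) = ((½ + 50) + b)*(1/(2*b)) = (101/2 + b)*(1/(2*b)) = (101/2 + b)/(2*b))
Y(Q) = 2*Q
Y(V) + H(o(16)) = 2*(-595/698) + (¼)*(101 + 2*16)/16 = -595/349 + (¼)*(1/16)*(101 + 32) = -595/349 + (¼)*(1/16)*133 = -595/349 + 133/64 = 8337/22336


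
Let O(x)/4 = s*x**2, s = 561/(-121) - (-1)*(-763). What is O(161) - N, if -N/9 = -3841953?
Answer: -1255861043/11 ≈ -1.1417e+8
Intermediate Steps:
N = 34577577 (N = -9*(-3841953) = 34577577)
s = -8444/11 (s = 561*(-1/121) - 1*763 = -51/11 - 763 = -8444/11 ≈ -767.64)
O(x) = -33776*x**2/11 (O(x) = 4*(-8444*x**2/11) = -33776*x**2/11)
O(161) - N = -33776/11*161**2 - 1*34577577 = -33776/11*25921 - 34577577 = -875507696/11 - 34577577 = -1255861043/11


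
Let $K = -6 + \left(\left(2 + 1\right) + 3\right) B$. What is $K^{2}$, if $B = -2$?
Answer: $324$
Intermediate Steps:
$K = -18$ ($K = -6 + \left(\left(2 + 1\right) + 3\right) \left(-2\right) = -6 + \left(3 + 3\right) \left(-2\right) = -6 + 6 \left(-2\right) = -6 - 12 = -18$)
$K^{2} = \left(-18\right)^{2} = 324$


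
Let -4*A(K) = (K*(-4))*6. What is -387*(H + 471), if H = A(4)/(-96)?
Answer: -728721/4 ≈ -1.8218e+5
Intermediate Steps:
A(K) = 6*K (A(K) = -K*(-4)*6/4 = -(-4*K)*6/4 = -(-6)*K = 6*K)
H = -¼ (H = (6*4)/(-96) = 24*(-1/96) = -¼ ≈ -0.25000)
-387*(H + 471) = -387*(-¼ + 471) = -387*1883/4 = -728721/4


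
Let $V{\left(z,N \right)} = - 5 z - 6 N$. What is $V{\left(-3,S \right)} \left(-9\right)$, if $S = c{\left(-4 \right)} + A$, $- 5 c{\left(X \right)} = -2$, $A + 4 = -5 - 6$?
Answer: $- \frac{4617}{5} \approx -923.4$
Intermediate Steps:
$A = -15$ ($A = -4 - 11 = -15$)
$c{\left(X \right)} = \frac{2}{5}$ ($c{\left(X \right)} = \left(- \frac{1}{5}\right) \left(-2\right) = \frac{2}{5}$)
$S = - \frac{73}{5}$ ($S = \frac{2}{5} - 15 = - \frac{73}{5} \approx -14.6$)
$V{\left(z,N \right)} = - 6 N - 5 z$
$V{\left(-3,S \right)} \left(-9\right) = \left(\left(-6\right) \left(- \frac{73}{5}\right) - -15\right) \left(-9\right) = \left(\frac{438}{5} + 15\right) \left(-9\right) = \frac{513}{5} \left(-9\right) = - \frac{4617}{5}$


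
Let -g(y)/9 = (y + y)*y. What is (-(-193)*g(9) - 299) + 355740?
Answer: 74047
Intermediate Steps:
g(y) = -18*y² (g(y) = -9*(y + y)*y = -9*2*y*y = -18*y²)
(-(-193)*g(9) - 299) + 355740 = (-(-193)*(-18*9²) - 299) + 355740 = (-(-193)*(-18*81) - 299) + 355740 = (-(-193)*(-1458) - 299) + 355740 = (-193*1458 - 299) + 355740 = (-281394 - 299) + 355740 = -281693 + 355740 = 74047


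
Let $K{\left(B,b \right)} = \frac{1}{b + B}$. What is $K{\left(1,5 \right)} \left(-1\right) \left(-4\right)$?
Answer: $\frac{2}{3} \approx 0.66667$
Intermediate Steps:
$K{\left(B,b \right)} = \frac{1}{B + b}$
$K{\left(1,5 \right)} \left(-1\right) \left(-4\right) = \frac{1}{1 + 5} \left(-1\right) \left(-4\right) = \frac{1}{6} \left(-1\right) \left(-4\right) = \left(- \frac{1}{6}\right) \left(-4\right) = \frac{2}{3}$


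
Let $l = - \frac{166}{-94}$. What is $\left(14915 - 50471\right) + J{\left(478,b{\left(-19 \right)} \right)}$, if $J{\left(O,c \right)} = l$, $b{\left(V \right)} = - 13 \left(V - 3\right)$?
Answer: $- \frac{1671049}{47} \approx -35554.0$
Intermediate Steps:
$b{\left(V \right)} = 39 - 13 V$ ($b{\left(V \right)} = - 13 \left(-3 + V\right) = 39 - 13 V$)
$l = \frac{83}{47}$ ($l = \left(-166\right) \left(- \frac{1}{94}\right) = \frac{83}{47} \approx 1.766$)
$J{\left(O,c \right)} = \frac{83}{47}$
$\left(14915 - 50471\right) + J{\left(478,b{\left(-19 \right)} \right)} = \left(14915 - 50471\right) + \frac{83}{47} = -35556 + \frac{83}{47} = - \frac{1671049}{47}$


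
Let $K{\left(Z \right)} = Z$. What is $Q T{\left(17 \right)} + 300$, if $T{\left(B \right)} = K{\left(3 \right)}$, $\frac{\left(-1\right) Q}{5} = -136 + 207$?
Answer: $-765$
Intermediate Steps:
$Q = -355$ ($Q = - 5 \left(-136 + 207\right) = \left(-5\right) 71 = -355$)
$T{\left(B \right)} = 3$
$Q T{\left(17 \right)} + 300 = \left(-355\right) 3 + 300 = -1065 + 300 = -765$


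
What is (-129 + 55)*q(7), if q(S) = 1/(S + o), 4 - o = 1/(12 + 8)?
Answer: -1480/219 ≈ -6.7580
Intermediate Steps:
o = 79/20 (o = 4 - 1/(12 + 8) = 4 - 1/20 = 79/20 ≈ 3.9500)
q(S) = 1/(79/20 + S) (q(S) = 1/(S + 79/20) = 1/(79/20 + S))
(-129 + 55)*q(7) = (-129 + 55)*(20/(79 + 20*7)) = -1480/(79 + 140) = -1480/219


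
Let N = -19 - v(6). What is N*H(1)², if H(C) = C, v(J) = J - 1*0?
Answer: -25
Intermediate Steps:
v(J) = J (v(J) = J + 0 = J)
N = -25 (N = -19 - 1*6 = -19 - 6 = -25)
N*H(1)² = -25*1² = -25*1 = -25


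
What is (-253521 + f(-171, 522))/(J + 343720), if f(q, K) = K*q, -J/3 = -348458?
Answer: -48969/198442 ≈ -0.24677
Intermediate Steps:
J = 1045374 (J = -3*(-348458) = 1045374)
(-253521 + f(-171, 522))/(J + 343720) = (-253521 + 522*(-171))/(1045374 + 343720) = (-253521 - 89262)/1389094 = -342783*1/1389094 = -48969/198442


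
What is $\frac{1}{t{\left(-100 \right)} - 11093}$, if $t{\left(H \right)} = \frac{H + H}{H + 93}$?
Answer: $- \frac{7}{77451} \approx -9.038 \cdot 10^{-5}$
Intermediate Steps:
$t{\left(H \right)} = \frac{2 H}{93 + H}$
$\frac{1}{t{\left(-100 \right)} - 11093} = \frac{1}{2 \left(-100\right) \frac{1}{93 - 100} - 11093} = \frac{1}{2 \left(-100\right) \frac{1}{-7} - 11093} = \frac{1}{2 \left(-100\right) \left(- \frac{1}{7}\right) - 11093} = \frac{1}{\frac{200}{7} - 11093} = \frac{1}{- \frac{77451}{7}} = - \frac{7}{77451}$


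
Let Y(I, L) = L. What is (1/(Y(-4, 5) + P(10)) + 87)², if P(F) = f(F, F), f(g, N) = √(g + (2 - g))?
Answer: 4024038/529 - 4012*√2/529 ≈ 7596.1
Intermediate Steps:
f(g, N) = √2
P(F) = √2
(1/(Y(-4, 5) + P(10)) + 87)² = (1/(5 + √2) + 87)² = (87 + 1/(5 + √2))²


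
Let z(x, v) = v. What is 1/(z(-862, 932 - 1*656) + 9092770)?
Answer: 1/9093046 ≈ 1.0997e-7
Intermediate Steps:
1/(z(-862, 932 - 1*656) + 9092770) = 1/((932 - 1*656) + 9092770) = 1/((932 - 656) + 9092770) = 1/(276 + 9092770) = 1/9093046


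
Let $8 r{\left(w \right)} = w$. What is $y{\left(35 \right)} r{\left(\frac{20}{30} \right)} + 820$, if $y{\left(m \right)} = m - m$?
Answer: $820$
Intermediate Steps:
$y{\left(m \right)} = 0$
$r{\left(w \right)} = \frac{w}{8}$
$y{\left(35 \right)} r{\left(\frac{20}{30} \right)} + 820 = 0 \frac{20 \cdot \frac{1}{30}}{8} + 820 = 0 \cdot \frac{1}{8} \cdot \frac{2}{3} + 820 = 0 \cdot \frac{1}{12} + 820 = 0 + 820 = 820$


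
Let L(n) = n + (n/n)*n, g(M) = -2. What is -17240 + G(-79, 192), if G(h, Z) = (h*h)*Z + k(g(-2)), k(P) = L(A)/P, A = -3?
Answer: 1181035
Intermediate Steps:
L(n) = 2*n (L(n) = n + 1*n = n + n = 2*n)
k(P) = -6/P (k(P) = (2*(-3))/P = -6/P)
G(h, Z) = 3 + Z*h² (G(h, Z) = (h*h)*Z - 6/(-2) = h²*Z - 6*(-½) = Z*h² + 3 = 3 + Z*h²)
-17240 + G(-79, 192) = -17240 + (3 + 192*(-79)²) = -17240 + (3 + 192*6241) = -17240 + (3 + 1198272) = -17240 + 1198275 = 1181035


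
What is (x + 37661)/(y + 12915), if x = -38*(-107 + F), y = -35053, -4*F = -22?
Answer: -20759/11069 ≈ -1.8754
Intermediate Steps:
F = 11/2 (F = -¼*(-22) = 11/2 ≈ 5.5000)
x = 3857 (x = -38*(-107 + 11/2) = -38*(-203/2) = 3857)
(x + 37661)/(y + 12915) = (3857 + 37661)/(-35053 + 12915) = 41518/(-22138) = 41518*(-1/22138) = -20759/11069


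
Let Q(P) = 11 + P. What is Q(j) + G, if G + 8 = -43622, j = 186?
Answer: -43433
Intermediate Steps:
G = -43630 (G = -8 - 43622 = -43630)
Q(j) + G = (11 + 186) - 43630 = 197 - 43630 = -43433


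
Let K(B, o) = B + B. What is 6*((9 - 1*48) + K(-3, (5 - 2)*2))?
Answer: -270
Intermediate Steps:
K(B, o) = 2*B
6*((9 - 1*48) + K(-3, (5 - 2)*2)) = 6*((9 - 1*48) + 2*(-3)) = 6*((9 - 48) - 6) = 6*(-39 - 6) = 6*(-45) = -270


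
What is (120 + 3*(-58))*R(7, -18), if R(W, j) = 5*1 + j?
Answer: 702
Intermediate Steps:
R(W, j) = 5 + j
(120 + 3*(-58))*R(7, -18) = (120 + 3*(-58))*(5 - 18) = (120 - 174)*(-13) = -54*(-13) = 702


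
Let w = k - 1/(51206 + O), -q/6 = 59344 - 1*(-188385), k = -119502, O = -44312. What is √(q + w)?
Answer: I*√8480316405070/2298 ≈ 1267.2*I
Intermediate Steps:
q = -1486374 (q = -6*(59344 - 1*(-188385)) = -6*(59344 + 188385) = -6*247729 = -1486374)
w = -823846789/6894 (w = -119502 - 1/(51206 - 44312) = -119502 - 1/6894 = -823846789/6894 ≈ -1.1950e+5)
√(q + w) = √(-1486374 - 823846789/6894) = √(-11070909145/6894) = I*√8480316405070/2298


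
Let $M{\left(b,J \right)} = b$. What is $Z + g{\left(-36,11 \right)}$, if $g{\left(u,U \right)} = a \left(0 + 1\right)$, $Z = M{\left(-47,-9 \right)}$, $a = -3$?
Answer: $-50$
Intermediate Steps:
$Z = -47$
$g{\left(u,U \right)} = -3$ ($g{\left(u,U \right)} = - 3 \left(0 + 1\right) = \left(-3\right) 1 = -3$)
$Z + g{\left(-36,11 \right)} = -47 - 3 = -50$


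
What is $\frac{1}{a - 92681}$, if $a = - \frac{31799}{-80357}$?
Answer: $- \frac{80357}{7447535318} \approx -1.079 \cdot 10^{-5}$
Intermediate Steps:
$a = \frac{31799}{80357}$ ($a = \left(-31799\right) \left(- \frac{1}{80357}\right) = \frac{31799}{80357} \approx 0.39572$)
$\frac{1}{a - 92681} = \frac{1}{\frac{31799}{80357} - 92681} = \frac{1}{- \frac{7447535318}{80357}} = - \frac{80357}{7447535318}$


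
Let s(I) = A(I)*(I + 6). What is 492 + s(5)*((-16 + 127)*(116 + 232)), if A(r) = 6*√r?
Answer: 492 + 2549448*√5 ≈ 5.7012e+6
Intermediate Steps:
s(I) = 6*√I*(6 + I) (s(I) = (6*√I)*(I + 6) = (6*√I)*(6 + I) = 6*√I*(6 + I))
492 + s(5)*((-16 + 127)*(116 + 232)) = 492 + (6*√5*(6 + 5))*((-16 + 127)*(116 + 232)) = 492 + (6*√5*11)*(111*348) = 492 + (66*√5)*38628 = 492 + 2549448*√5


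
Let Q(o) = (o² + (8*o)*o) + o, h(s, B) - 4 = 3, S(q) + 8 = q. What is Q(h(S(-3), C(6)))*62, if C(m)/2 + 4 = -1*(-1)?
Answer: 27776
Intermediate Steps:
S(q) = -8 + q
C(m) = -6 (C(m) = -8 + 2*(-1*(-1)) = -8 + 2*1 = -8 + 2 = -6)
h(s, B) = 7 (h(s, B) = 4 + 3 = 7)
Q(o) = o + 9*o² (Q(o) = (o² + 8*o²) + o = 9*o² + o = o + 9*o²)
Q(h(S(-3), C(6)))*62 = (7*(1 + 9*7))*62 = (7*(1 + 63))*62 = (7*64)*62 = 448*62 = 27776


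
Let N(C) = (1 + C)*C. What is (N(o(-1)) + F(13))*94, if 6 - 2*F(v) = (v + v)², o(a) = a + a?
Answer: -31302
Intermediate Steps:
o(a) = 2*a
F(v) = 3 - 2*v² (F(v) = 3 - (v + v)²/2 = 3 - 4*v²/2 = 3 - 2*v²)
N(C) = C*(1 + C)
(N(o(-1)) + F(13))*94 = ((2*(-1))*(1 + 2*(-1)) + (3 - 2*13²))*94 = (-2*(1 - 2) + (3 - 2*169))*94 = (-2*(-1) + (3 - 338))*94 = (2 - 335)*94 = -333*94 = -31302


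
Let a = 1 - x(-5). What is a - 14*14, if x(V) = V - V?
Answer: -195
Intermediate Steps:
x(V) = 0
a = 1 (a = 1 - 1*0 = 1 + 0 = 1)
a - 14*14 = 1 - 14*14 = 1 - 196 = -195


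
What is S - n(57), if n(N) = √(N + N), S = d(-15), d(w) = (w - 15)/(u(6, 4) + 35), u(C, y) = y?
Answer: -10/13 - √114 ≈ -11.446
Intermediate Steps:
d(w) = -5/13 + w/39 (d(w) = (w - 15)/(4 + 35) = (-15 + w)/39 = (-15 + w)*(1/39) = -5/13 + w/39)
S = -10/13 (S = -5/13 + (1/39)*(-15) = -5/13 - 5/13 = -10/13 ≈ -0.76923)
n(N) = √2*√N (n(N) = √(2*N) = √2*√N)
S - n(57) = -10/13 - √2*√57 = -10/13 - √114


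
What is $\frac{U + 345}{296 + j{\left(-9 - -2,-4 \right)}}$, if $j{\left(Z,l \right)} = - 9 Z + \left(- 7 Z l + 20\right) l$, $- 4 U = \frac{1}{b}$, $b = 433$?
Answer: $\frac{597539}{1841116} \approx 0.32455$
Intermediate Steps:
$U = - \frac{1}{1732}$ ($U = - \frac{1}{4 \cdot 433} = \left(- \frac{1}{4}\right) \frac{1}{433} = - \frac{1}{1732} \approx -0.00057737$)
$j{\left(Z,l \right)} = - 9 Z + l \left(20 - 7 Z l\right)$ ($j{\left(Z,l \right)} = - 9 Z + \left(- 7 Z l + 20\right) l = - 9 Z + \left(20 - 7 Z l\right) l = - 9 Z + l \left(20 - 7 Z l\right)$)
$\frac{U + 345}{296 + j{\left(-9 - -2,-4 \right)}} = \frac{- \frac{1}{1732} + 345}{296 - \left(80 + 9 \left(-9 - -2\right) + 7 \left(-9 - -2\right) \left(-4\right)^{2}\right)} = \frac{597539}{1732 \left(296 - \left(80 + 9 \left(-9 + 2\right) + 7 \left(-9 + 2\right) 16\right)\right)} = \frac{597539}{1732 \left(296 - \left(17 - 784\right)\right)} = \frac{597539}{1732 \left(296 + \left(63 - 80 + 784\right)\right)} = \frac{597539}{1732 \left(296 + 767\right)} = \frac{597539}{1732 \cdot 1063} = \frac{597539}{1732} \cdot \frac{1}{1063} = \frac{597539}{1841116}$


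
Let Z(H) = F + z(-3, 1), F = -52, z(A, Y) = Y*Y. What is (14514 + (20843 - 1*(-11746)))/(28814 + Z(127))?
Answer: 6729/4109 ≈ 1.6376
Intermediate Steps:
z(A, Y) = Y²
Z(H) = -51 (Z(H) = -52 + 1² = -52 + 1 = -51)
(14514 + (20843 - 1*(-11746)))/(28814 + Z(127)) = (14514 + (20843 - 1*(-11746)))/(28814 - 51) = (14514 + (20843 + 11746))/28763 = (14514 + 32589)*(1/28763) = 47103*(1/28763) = 6729/4109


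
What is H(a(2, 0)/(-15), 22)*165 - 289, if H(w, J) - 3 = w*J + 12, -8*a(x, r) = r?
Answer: 2186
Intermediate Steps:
a(x, r) = -r/8
H(w, J) = 15 + J*w (H(w, J) = 3 + (w*J + 12) = 3 + (J*w + 12) = 3 + (12 + J*w) = 15 + J*w)
H(a(2, 0)/(-15), 22)*165 - 289 = (15 + 22*(-⅛*0/(-15)))*165 - 289 = (15 + 22*(0*(-1/15)))*165 - 289 = (15 + 22*0)*165 - 289 = (15 + 0)*165 - 289 = 15*165 - 289 = 2475 - 289 = 2186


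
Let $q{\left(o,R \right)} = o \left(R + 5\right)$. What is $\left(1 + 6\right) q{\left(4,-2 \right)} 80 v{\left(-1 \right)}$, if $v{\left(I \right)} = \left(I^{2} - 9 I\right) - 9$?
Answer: $6720$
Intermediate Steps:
$q{\left(o,R \right)} = o \left(5 + R\right)$
$v{\left(I \right)} = -9 + I^{2} - 9 I$
$\left(1 + 6\right) q{\left(4,-2 \right)} 80 v{\left(-1 \right)} = \left(1 + 6\right) 4 \left(5 - 2\right) 80 \left(-9 + \left(-1\right)^{2} - -9\right) = 7 \cdot 4 \cdot 3 \cdot 80 \left(-9 + 1 + 9\right) = 7 \cdot 12 \cdot 80 \cdot 1 = 84 \cdot 80 \cdot 1 = 6720 \cdot 1 = 6720$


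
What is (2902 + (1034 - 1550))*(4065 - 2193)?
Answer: 4466592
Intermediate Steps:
(2902 + (1034 - 1550))*(4065 - 2193) = (2902 - 516)*1872 = 2386*1872 = 4466592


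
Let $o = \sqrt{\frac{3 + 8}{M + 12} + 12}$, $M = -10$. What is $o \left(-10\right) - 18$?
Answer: $-18 - 5 \sqrt{70} \approx -59.833$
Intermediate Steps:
$o = \frac{\sqrt{70}}{2}$ ($o = \sqrt{\frac{3 + 8}{-10 + 12} + 12} = \sqrt{\frac{11}{2} + 12} = \sqrt{\frac{35}{2}} = \frac{\sqrt{70}}{2} \approx 4.1833$)
$o \left(-10\right) - 18 = \frac{\sqrt{70}}{2} \left(-10\right) - 18 = - 5 \sqrt{70} - 18 = -18 - 5 \sqrt{70}$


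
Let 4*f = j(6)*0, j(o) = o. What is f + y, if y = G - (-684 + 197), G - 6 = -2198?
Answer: -1705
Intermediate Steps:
G = -2192 (G = 6 - 2198 = -2192)
f = 0 (f = (6*0)/4 = (¼)*0 = 0)
y = -1705 (y = -2192 - (-684 + 197) = -2192 - 1*(-487) = -2192 + 487 = -1705)
f + y = 0 - 1705 = -1705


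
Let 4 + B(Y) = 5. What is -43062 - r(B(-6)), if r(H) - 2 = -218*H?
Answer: -42846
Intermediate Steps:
B(Y) = 1 (B(Y) = -4 + 5 = 1)
r(H) = 2 - 218*H
-43062 - r(B(-6)) = -43062 - (2 - 218*1) = -43062 - (2 - 218) = -43062 - 1*(-216) = -43062 + 216 = -42846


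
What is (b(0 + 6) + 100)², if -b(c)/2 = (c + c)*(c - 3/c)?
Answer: 1024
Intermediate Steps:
b(c) = -4*c*(c - 3/c) (b(c) = -2*(c + c)*(c - 3/c) = -2*2*c*(c - 3/c) = -4*c*(c - 3/c))
(b(0 + 6) + 100)² = ((12 - 4*(0 + 6)²) + 100)² = ((12 - 4*6²) + 100)² = ((12 - 4*36) + 100)² = ((12 - 144) + 100)² = (-132 + 100)² = (-32)² = 1024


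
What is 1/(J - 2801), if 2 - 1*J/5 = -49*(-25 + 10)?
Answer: -1/6466 ≈ -0.00015466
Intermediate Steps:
J = -3665 (J = 10 - (-245)*(-25 + 10) = 10 - (-245)*(-15) = 10 - 5*735 = 10 - 3675 = -3665)
1/(J - 2801) = 1/(-3665 - 2801) = 1/(-6466) = -1/6466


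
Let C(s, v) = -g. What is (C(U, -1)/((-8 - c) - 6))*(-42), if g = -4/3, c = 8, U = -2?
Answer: 28/11 ≈ 2.5455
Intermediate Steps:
g = -4/3 (g = -4*⅓ = -4/3 ≈ -1.3333)
C(s, v) = 4/3 (C(s, v) = -1*(-4/3) = 4/3)
(C(U, -1)/((-8 - c) - 6))*(-42) = (4/(3*((-8 - 1*8) - 6)))*(-42) = (4/(3*((-8 - 8) - 6)))*(-42) = (4/(3*(-16 - 6)))*(-42) = ((4/3)/(-22))*(-42) = ((4/3)*(-1/22))*(-42) = -2/33*(-42) = 28/11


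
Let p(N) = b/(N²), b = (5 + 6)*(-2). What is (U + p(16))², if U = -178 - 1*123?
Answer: 1485254521/16384 ≈ 90653.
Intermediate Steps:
U = -301 (U = -178 - 123 = -301)
b = -22 (b = 11*(-2) = -22)
p(N) = -22/N²
(U + p(16))² = (-301 - 22/16²)² = (-301 - 22*1/256)² = (-301 - 11/128)² = (-38539/128)² = 1485254521/16384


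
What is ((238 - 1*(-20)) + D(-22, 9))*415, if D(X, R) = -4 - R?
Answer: 101675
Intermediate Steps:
((238 - 1*(-20)) + D(-22, 9))*415 = ((238 - 1*(-20)) + (-4 - 1*9))*415 = ((238 + 20) + (-4 - 9))*415 = (258 - 13)*415 = 245*415 = 101675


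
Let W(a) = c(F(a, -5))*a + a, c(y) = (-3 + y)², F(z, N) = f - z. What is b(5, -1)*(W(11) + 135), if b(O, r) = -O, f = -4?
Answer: -18550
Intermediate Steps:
F(z, N) = -4 - z
W(a) = a + a*(-7 - a)² (W(a) = (-3 + (-4 - a))²*a + a = (-7 - a)²*a + a = a*(-7 - a)² + a = a + a*(-7 - a)²)
b(5, -1)*(W(11) + 135) = (-1*5)*(11*(1 + (7 + 11)²) + 135) = -5*(11*(1 + 18²) + 135) = -5*(11*(1 + 324) + 135) = -5*(11*325 + 135) = -5*(3575 + 135) = -5*3710 = -18550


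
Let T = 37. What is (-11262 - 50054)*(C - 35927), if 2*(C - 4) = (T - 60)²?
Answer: 2186436586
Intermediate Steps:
C = 537/2 (C = 4 + (37 - 60)²/2 = 4 + (½)*(-23)² = 4 + (½)*529 = 4 + 529/2 = 537/2 ≈ 268.50)
(-11262 - 50054)*(C - 35927) = (-11262 - 50054)*(537/2 - 35927) = -61316*(-71317/2) = 2186436586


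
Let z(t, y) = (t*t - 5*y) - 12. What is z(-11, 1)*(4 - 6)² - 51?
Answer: 365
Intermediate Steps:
z(t, y) = -12 + t² - 5*y (z(t, y) = (t² - 5*y) - 12 = -12 + t² - 5*y)
z(-11, 1)*(4 - 6)² - 51 = (-12 + (-11)² - 5*1)*(4 - 6)² - 51 = (-12 + 121 - 5)*(-2)² - 51 = 104*4 - 51 = 416 - 51 = 365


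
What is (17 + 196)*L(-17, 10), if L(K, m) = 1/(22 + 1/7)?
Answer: 1491/155 ≈ 9.6194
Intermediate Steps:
L(K, m) = 7/155 (L(K, m) = 1/(22 + ⅐) = 1/(155/7) = 7/155)
(17 + 196)*L(-17, 10) = (17 + 196)*(7/155) = 213*(7/155) = 1491/155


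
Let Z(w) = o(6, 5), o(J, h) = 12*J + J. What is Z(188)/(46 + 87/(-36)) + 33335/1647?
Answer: 18975797/861381 ≈ 22.030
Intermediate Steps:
o(J, h) = 13*J
Z(w) = 78 (Z(w) = 13*6 = 78)
Z(188)/(46 + 87/(-36)) + 33335/1647 = 78/(46 + 87/(-36)) + 33335/1647 = 78/(46 - 1/36*87) + 33335*(1/1647) = 78/(46 - 29/12) + 33335/1647 = 78/(523/12) + 33335/1647 = 78*(12/523) + 33335/1647 = 936/523 + 33335/1647 = 18975797/861381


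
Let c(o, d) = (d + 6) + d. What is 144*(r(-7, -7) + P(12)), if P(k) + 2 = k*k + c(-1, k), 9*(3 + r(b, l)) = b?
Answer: 24224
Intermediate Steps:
c(o, d) = 6 + 2*d (c(o, d) = (6 + d) + d = 6 + 2*d)
r(b, l) = -3 + b/9
P(k) = 4 + k² + 2*k (P(k) = -2 + (k*k + (6 + 2*k)) = -2 + (k² + (6 + 2*k)) = -2 + (6 + k² + 2*k) = 4 + k² + 2*k)
144*(r(-7, -7) + P(12)) = 144*((-3 + (⅑)*(-7)) + (4 + 12² + 2*12)) = 144*((-3 - 7/9) + (4 + 144 + 24)) = 144*(-34/9 + 172) = 144*(1514/9) = 24224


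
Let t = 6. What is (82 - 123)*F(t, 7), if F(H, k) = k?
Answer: -287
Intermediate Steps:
(82 - 123)*F(t, 7) = (82 - 123)*7 = -41*7 = -287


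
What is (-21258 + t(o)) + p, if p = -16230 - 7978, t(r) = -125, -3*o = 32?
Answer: -45591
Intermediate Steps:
o = -32/3 (o = -⅓*32 = -32/3 ≈ -10.667)
p = -24208
(-21258 + t(o)) + p = (-21258 - 125) - 24208 = -21383 - 24208 = -45591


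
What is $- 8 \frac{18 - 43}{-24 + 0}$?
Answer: $- \frac{25}{3} \approx -8.3333$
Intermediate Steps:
$- 8 \frac{18 - 43}{-24 + 0} = - 8 \left(- \frac{25}{-24}\right) = - 8 \left(\left(-25\right) \left(- \frac{1}{24}\right)\right) = \left(-8\right) \frac{25}{24} = - \frac{25}{3}$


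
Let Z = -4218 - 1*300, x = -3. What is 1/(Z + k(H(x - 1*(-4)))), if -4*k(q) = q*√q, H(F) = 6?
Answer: -1004/4536069 + √6/13608207 ≈ -0.00022116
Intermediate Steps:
k(q) = -q^(3/2)/4 (k(q) = -q*√q/4 = -q^(3/2)/4)
Z = -4518 (Z = -4218 - 300 = -4518)
1/(Z + k(H(x - 1*(-4)))) = 1/(-4518 - 3*√6/2)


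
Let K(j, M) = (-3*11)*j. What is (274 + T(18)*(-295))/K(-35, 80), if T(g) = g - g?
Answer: 274/1155 ≈ 0.23723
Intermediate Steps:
K(j, M) = -33*j
T(g) = 0
(274 + T(18)*(-295))/K(-35, 80) = (274 + 0*(-295))/((-33*(-35))) = (274 + 0)/1155 = 274*(1/1155) = 274/1155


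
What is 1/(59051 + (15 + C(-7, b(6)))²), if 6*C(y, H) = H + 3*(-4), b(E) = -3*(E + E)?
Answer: 1/59100 ≈ 1.6920e-5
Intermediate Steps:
b(E) = -6*E
C(y, H) = -2 + H/6 (C(y, H) = (H + 3*(-4))/6 = (H - 12)/6 = (-12 + H)/6 = -2 + H/6)
1/(59051 + (15 + C(-7, b(6)))²) = 1/(59051 + (15 + (-2 + (-6*6)/6))²) = 1/(59051 + (15 + (-2 + (⅙)*(-36)))²) = 1/(59051 + (15 + (-2 - 6))²) = 1/(59051 + (15 - 8)²) = 1/(59051 + 7²) = 1/(59051 + 49) = 1/59100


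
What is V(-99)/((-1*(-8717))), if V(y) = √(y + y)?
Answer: 3*I*√22/8717 ≈ 0.0016142*I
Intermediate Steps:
V(y) = √2*√y (V(y) = √(2*y) = √2*√y)
V(-99)/((-1*(-8717))) = (√2*√(-99))/((-1*(-8717))) = (√2*(3*I*√11))/8717 = (3*I*√22)*(1/8717) = 3*I*√22/8717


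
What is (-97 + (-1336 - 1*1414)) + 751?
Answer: -2096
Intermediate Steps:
(-97 + (-1336 - 1*1414)) + 751 = (-97 + (-1336 - 1414)) + 751 = (-97 - 2750) + 751 = -2847 + 751 = -2096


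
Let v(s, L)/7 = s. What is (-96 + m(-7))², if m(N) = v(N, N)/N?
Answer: 7921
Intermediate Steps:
v(s, L) = 7*s
m(N) = 7 (m(N) = (7*N)/N = 7)
(-96 + m(-7))² = (-96 + 7)² = (-89)² = 7921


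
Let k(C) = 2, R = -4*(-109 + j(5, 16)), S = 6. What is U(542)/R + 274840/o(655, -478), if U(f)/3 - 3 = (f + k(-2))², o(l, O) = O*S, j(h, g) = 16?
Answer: 203668223/88908 ≈ 2290.8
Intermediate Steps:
R = 372 (R = -4*(-109 + 16) = -4*(-93) = 372)
o(l, O) = 6*O (o(l, O) = O*6 = 6*O)
U(f) = 9 + 3*(2 + f)² (U(f) = 9 + 3*(f + 2)² = 9 + 3*(2 + f)²)
U(542)/R + 274840/o(655, -478) = (9 + 3*(2 + 542)²)/372 + 274840/((6*(-478))) = (9 + 3*544²)*(1/372) + 274840/(-2868) = (9 + 3*295936)*(1/372) + 274840*(-1/2868) = (9 + 887808)*(1/372) - 68710/717 = 887817*(1/372) - 68710/717 = 295939/124 - 68710/717 = 203668223/88908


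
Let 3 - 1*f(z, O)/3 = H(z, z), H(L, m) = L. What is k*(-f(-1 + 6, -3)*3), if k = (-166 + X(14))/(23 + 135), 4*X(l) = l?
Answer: -2925/158 ≈ -18.513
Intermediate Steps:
f(z, O) = 9 - 3*z
X(l) = l/4
k = -325/316 (k = (-166 + (¼)*14)/(23 + 135) = (-166 + 7/2)/158 = -325/2*1/158 = -325/316 ≈ -1.0285)
k*(-f(-1 + 6, -3)*3) = -325*(-(9 - 3*(-1 + 6)))*3/316 = -325*(-(9 - 3*5))*3/316 = -325*(-(9 - 15))*3/316 = -325*(-1*(-6))*3/316 = -975*3/158 = -325/316*18 = -2925/158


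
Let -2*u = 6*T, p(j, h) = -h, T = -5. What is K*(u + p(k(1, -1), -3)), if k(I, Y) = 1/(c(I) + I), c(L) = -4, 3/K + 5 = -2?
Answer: -54/7 ≈ -7.7143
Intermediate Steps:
K = -3/7 (K = 3/(-5 - 2) = 3/(-7) = 3*(-⅐) = -3/7 ≈ -0.42857)
k(I, Y) = 1/(-4 + I)
u = 15 (u = -3*(-5) = -½*(-30) = 15)
K*(u + p(k(1, -1), -3)) = -3*(15 - 1*(-3))/7 = -3*(15 + 3)/7 = -3/7*18 = -54/7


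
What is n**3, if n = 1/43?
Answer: 1/79507 ≈ 1.2578e-5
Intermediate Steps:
n = 1/43 ≈ 0.023256
n**3 = (1/43)**3 = 1/79507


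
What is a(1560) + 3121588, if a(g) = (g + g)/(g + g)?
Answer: 3121589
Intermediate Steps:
a(g) = 1 (a(g) = (2*g)/((2*g)) = (2*g)*(1/(2*g)) = 1)
a(1560) + 3121588 = 1 + 3121588 = 3121589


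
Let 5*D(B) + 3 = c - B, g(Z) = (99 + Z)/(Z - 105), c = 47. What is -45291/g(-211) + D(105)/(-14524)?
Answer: -16239597467/127085 ≈ -1.2779e+5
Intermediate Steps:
g(Z) = (99 + Z)/(-105 + Z)
D(B) = 44/5 - B/5 (D(B) = -⅗ + (47 - B)/5 = -⅗ + (47/5 - B/5) = 44/5 - B/5)
-45291/g(-211) + D(105)/(-14524) = -45291*(-105 - 211)/(99 - 211) + (44/5 - ⅕*105)/(-14524) = -45291/(-112/(-316)) + (44/5 - 21)*(-1/14524) = -45291/((-1/316*(-112))) - 61/5*(-1/14524) = -45291/28/79 + 61/72620 = -45291*79/28 + 61/72620 = -3577989/28 + 61/72620 = -16239597467/127085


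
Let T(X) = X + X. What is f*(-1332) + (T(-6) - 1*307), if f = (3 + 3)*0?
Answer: -319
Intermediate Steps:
T(X) = 2*X
f = 0 (f = 6*0 = 0)
f*(-1332) + (T(-6) - 1*307) = 0*(-1332) + (2*(-6) - 1*307) = 0 + (-12 - 307) = 0 - 319 = -319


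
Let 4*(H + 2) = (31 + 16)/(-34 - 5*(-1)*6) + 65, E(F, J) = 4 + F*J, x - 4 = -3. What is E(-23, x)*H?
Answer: -3439/16 ≈ -214.94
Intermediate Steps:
x = 1 (x = 4 - 3 = 1)
H = 181/16 (H = -2 + ((31 + 16)/(-34 - 5*(-1)*6) + 65)/4 = -2 + (47/(-34 + 5*6) + 65)/4 = -2 + (47/(-34 + 30) + 65)/4 = -2 + (47/(-4) + 65)/4 = -2 + (47*(-¼) + 65)/4 = -2 + (-47/4 + 65)/4 = -2 + (¼)*(213/4) = -2 + 213/16 = 181/16 ≈ 11.313)
E(-23, x)*H = (4 - 23*1)*(181/16) = (4 - 23)*(181/16) = -19*181/16 = -3439/16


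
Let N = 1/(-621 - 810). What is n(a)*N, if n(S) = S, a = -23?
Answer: 23/1431 ≈ 0.016073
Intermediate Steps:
N = -1/1431 (N = 1/(-1431) = -1/1431 ≈ -0.00069881)
n(a)*N = -23*(-1/1431) = 23/1431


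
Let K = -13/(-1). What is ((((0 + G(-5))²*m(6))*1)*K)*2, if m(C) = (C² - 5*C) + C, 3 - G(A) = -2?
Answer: 7800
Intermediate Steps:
G(A) = 5 (G(A) = 3 - 1*(-2) = 3 + 2 = 5)
m(C) = C² - 4*C
K = 13 (K = -13*(-1) = 13)
((((0 + G(-5))²*m(6))*1)*K)*2 = ((((0 + 5)²*(6*(-4 + 6)))*1)*13)*2 = (((5²*(6*2))*1)*13)*2 = (((25*12)*1)*13)*2 = ((300*1)*13)*2 = (300*13)*2 = 3900*2 = 7800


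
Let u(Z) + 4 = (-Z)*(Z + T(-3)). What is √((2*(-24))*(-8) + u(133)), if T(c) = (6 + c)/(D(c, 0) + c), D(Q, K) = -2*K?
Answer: 2*I*√4294 ≈ 131.06*I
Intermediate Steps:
T(c) = (6 + c)/c (T(c) = (6 + c)/(-2*0 + c) = (6 + c)/(0 + c) = (6 + c)/c)
u(Z) = -4 - Z*(-1 + Z) (u(Z) = -4 + (-Z)*(Z + (6 - 3)/(-3)) = -4 + (-Z)*(Z - ⅓*3) = -4 + (-Z)*(Z - 1) = -4 + (-Z)*(-1 + Z) = -4 - Z*(-1 + Z))
√((2*(-24))*(-8) + u(133)) = √((2*(-24))*(-8) + (-4 + 133 - 1*133²)) = √(-48*(-8) + (-4 + 133 - 1*17689)) = √(384 + (-4 + 133 - 17689)) = √(384 - 17560) = √(-17176) = 2*I*√4294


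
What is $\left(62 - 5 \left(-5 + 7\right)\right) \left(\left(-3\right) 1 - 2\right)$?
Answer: $-260$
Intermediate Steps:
$\left(62 - 5 \left(-5 + 7\right)\right) \left(\left(-3\right) 1 - 2\right) = \left(62 - 10\right) \left(-3 - 2\right) = \left(62 - 10\right) \left(-5\right) = 52 \left(-5\right) = -260$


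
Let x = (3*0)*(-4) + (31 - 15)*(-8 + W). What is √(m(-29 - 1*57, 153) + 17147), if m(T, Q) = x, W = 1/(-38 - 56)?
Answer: √37594595/47 ≈ 130.46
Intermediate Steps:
W = -1/94 (W = 1/(-94) = -1/94 ≈ -0.010638)
x = -6024/47 (x = (3*0)*(-4) + (31 - 15)*(-8 - 1/94) = 0*(-4) + 16*(-753/94) = 0 - 6024/47 = -6024/47 ≈ -128.17)
m(T, Q) = -6024/47
√(m(-29 - 1*57, 153) + 17147) = √(-6024/47 + 17147) = √(799885/47) = √37594595/47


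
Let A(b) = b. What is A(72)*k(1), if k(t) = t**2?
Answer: 72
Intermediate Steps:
A(72)*k(1) = 72*1**2 = 72*1 = 72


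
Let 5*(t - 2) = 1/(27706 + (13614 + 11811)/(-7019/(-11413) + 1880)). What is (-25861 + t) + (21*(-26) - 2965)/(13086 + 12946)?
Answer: -2002520368800542057417/77439573258562640 ≈ -25859.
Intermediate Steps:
t = 5949589169249/2974783852895 (t = 2 + 1/(5*(27706 + (13614 + 11811)/(-7019/(-11413) + 1880))) = 2 + 1/(5*(27706 + 25425/(-7019*(-1/11413) + 1880))) = 2 + 1/(5*(27706 + 25425/(7019/11413 + 1880))) = 2 + 1/(5*(27706 + 25425/(21463459/11413))) = 2 + 1/(5*(27706 + 25425*(11413/21463459))) = 2 + 1/(5*(27706 + 290175525/21463459)) = 2 + 1/(5*(594956770579/21463459)) = 2 + (⅕)*(21463459/594956770579) = 2 + 21463459/2974783852895 = 5949589169249/2974783852895 ≈ 2.0000)
(-25861 + t) + (21*(-26) - 2965)/(13086 + 12946) = (-25861 + 5949589169249/2974783852895) + (21*(-26) - 2965)/(13086 + 12946) = -76924935630548346/2974783852895 + (-546 - 2965)/26032 = -76924935630548346/2974783852895 - 3511*1/26032 = -76924935630548346/2974783852895 - 3511/26032 = -2002520368800542057417/77439573258562640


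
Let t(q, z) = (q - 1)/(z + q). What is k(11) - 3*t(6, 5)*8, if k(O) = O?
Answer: 1/11 ≈ 0.090909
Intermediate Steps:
t(q, z) = (-1 + q)/(q + z)
k(11) - 3*t(6, 5)*8 = 11 - 3*((-1 + 6)/(6 + 5))*8 = 11 - 3*(5/11)*8 = 11 - 15*8/11 = 11 - 1*120/11 = 11 - 120/11 = 1/11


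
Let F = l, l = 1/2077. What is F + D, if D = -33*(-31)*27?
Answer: 57368818/2077 ≈ 27621.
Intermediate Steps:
l = 1/2077 ≈ 0.00048146
F = 1/2077 ≈ 0.00048146
D = 27621 (D = 1023*27 = 27621)
F + D = 1/2077 + 27621 = 57368818/2077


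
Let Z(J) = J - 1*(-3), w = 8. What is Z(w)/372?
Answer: 11/372 ≈ 0.029570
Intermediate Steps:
Z(J) = 3 + J (Z(J) = J + 3 = 3 + J)
Z(w)/372 = (3 + 8)/372 = 11*(1/372) = 11/372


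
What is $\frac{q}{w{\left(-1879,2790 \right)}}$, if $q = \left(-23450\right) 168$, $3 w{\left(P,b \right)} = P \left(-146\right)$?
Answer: $- \frac{5909400}{137167} \approx -43.082$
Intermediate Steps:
$w{\left(P,b \right)} = - \frac{146 P}{3}$ ($w{\left(P,b \right)} = \frac{P \left(-146\right)}{3} = \frac{\left(-146\right) P}{3} = - \frac{146 P}{3}$)
$q = -3939600$
$\frac{q}{w{\left(-1879,2790 \right)}} = - \frac{3939600}{\left(- \frac{146}{3}\right) \left(-1879\right)} = - \frac{3939600}{\frac{274334}{3}} = \left(-3939600\right) \frac{3}{274334} = - \frac{5909400}{137167}$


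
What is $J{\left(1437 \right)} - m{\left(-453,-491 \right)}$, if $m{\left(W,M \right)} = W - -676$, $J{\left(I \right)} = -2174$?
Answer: $-2397$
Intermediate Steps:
$m{\left(W,M \right)} = 676 + W$ ($m{\left(W,M \right)} = W + 676 = 676 + W$)
$J{\left(1437 \right)} - m{\left(-453,-491 \right)} = -2174 - \left(676 - 453\right) = -2174 - 223 = -2397$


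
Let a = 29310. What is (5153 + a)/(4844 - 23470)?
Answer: -34463/18626 ≈ -1.8503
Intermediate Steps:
(5153 + a)/(4844 - 23470) = (5153 + 29310)/(4844 - 23470) = 34463/(-18626) = 34463*(-1/18626) = -34463/18626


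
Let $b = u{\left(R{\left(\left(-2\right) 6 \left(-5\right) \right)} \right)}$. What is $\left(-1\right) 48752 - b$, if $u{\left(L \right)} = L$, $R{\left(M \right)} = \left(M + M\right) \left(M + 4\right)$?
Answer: $-56432$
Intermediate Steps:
$R{\left(M \right)} = 2 M \left(4 + M\right)$
$b = 7680$ ($b = 2 \left(-2\right) 6 \left(-5\right) \left(4 + \left(-2\right) 6 \left(-5\right)\right) = 2 \left(\left(-12\right) \left(-5\right)\right) \left(4 - -60\right) = 2 \cdot 60 \left(4 + 60\right) = 2 \cdot 60 \cdot 64 = 7680$)
$\left(-1\right) 48752 - b = \left(-1\right) 48752 - 7680 = -48752 - 7680 = -56432$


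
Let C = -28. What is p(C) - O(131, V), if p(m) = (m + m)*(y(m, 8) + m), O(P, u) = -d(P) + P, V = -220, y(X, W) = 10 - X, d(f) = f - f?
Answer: -691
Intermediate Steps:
d(f) = 0
O(P, u) = P (O(P, u) = -1*0 + P = 0 + P = P)
p(m) = 20*m (p(m) = (m + m)*((10 - m) + m) = (2*m)*10 = 20*m)
p(C) - O(131, V) = 20*(-28) - 1*131 = -560 - 131 = -691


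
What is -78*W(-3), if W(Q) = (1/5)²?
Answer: -78/25 ≈ -3.1200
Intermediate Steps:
W(Q) = 1/25 (W(Q) = (⅕)² = 1/25)
-78*W(-3) = -78*1/25 = -78/25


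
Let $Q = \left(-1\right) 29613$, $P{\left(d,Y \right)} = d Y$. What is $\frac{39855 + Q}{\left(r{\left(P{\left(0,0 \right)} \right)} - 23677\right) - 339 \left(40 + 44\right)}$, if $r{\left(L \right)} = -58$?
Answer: $- \frac{10242}{52211} \approx -0.19617$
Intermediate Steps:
$P{\left(d,Y \right)} = Y d$
$Q = -29613$
$\frac{39855 + Q}{\left(r{\left(P{\left(0,0 \right)} \right)} - 23677\right) - 339 \left(40 + 44\right)} = \frac{39855 - 29613}{\left(-58 - 23677\right) - 339 \left(40 + 44\right)} = \frac{10242}{-23735 - 28476} = \frac{10242}{-52211} = 10242 \left(- \frac{1}{52211}\right) = - \frac{10242}{52211}$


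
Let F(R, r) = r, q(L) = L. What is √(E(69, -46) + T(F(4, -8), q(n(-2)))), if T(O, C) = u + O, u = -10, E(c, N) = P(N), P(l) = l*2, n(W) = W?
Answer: I*√110 ≈ 10.488*I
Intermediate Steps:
P(l) = 2*l
E(c, N) = 2*N
T(O, C) = -10 + O
√(E(69, -46) + T(F(4, -8), q(n(-2)))) = √(2*(-46) + (-10 - 8)) = √(-92 - 18) = √(-110) = I*√110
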